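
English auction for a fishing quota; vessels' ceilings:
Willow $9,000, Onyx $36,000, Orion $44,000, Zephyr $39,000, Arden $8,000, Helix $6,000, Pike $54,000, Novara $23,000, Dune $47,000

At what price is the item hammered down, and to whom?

Pike wins at $47,000

Rule: the price rises until one bidder remains; the winner pays the price at which the last rival dropped out.
Sorting limits: 54,000 (Pike) > 47,000 (Dune) > 44,000 (Orion) > 39,000 (Zephyr) > 36,000 (Onyx) > 23,000 (Novara) > …
Bidding ends when Dune exits at $47,000; Pike takes it.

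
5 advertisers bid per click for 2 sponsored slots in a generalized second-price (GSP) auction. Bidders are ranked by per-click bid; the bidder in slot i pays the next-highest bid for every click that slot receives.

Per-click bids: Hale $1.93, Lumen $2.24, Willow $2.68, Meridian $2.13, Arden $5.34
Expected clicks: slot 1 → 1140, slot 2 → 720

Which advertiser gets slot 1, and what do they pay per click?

Sorting advertisers: $5.34 (Arden) > $2.68 (Willow) > $2.24 (Lumen) > …
Slot 1 goes to the first-ranked bidder, Arden, who pays the next bid down: $2.68/click.

Arden; $2.68 per click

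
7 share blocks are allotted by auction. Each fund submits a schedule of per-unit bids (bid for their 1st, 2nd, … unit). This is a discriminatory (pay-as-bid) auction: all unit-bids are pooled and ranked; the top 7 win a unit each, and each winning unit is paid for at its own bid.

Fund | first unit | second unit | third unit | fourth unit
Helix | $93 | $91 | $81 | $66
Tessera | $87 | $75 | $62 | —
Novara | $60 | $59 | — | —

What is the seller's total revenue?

Total revenue: $555

All unit-bids, highest first — top 7: 93 (Helix-1), 91 (Helix-2), 87 (Tessera-1), 81 (Helix-3), 75 (Tessera-2), 66 (Helix-4), 62 (Tessera-3)
Next rejected bid: $60 (not a price — pay-as-bid).
Each winning unit pays its own bid.
Revenue = 93 + 91 + 87 + 81 + 75 + 66 + 62 = $555.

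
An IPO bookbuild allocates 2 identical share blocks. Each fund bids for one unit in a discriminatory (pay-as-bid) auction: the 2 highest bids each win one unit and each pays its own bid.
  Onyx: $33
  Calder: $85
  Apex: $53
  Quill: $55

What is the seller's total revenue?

Bids ranked high→low: 85 (Calder), 55 (Quill), 53 (Apex), 33 (Onyx)
The 2 highest are Calder, Quill.
Total revenue = 85 + 55 = $140.

Total revenue: $140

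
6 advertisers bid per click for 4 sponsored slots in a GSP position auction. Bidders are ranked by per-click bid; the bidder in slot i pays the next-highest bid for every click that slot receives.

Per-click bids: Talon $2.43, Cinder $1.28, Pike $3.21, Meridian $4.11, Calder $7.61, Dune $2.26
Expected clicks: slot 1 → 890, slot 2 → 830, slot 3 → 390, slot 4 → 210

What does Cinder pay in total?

Sorting advertisers: $7.61 (Calder) > $4.11 (Meridian) > $3.21 (Pike) > $2.43 (Talon) > $2.26 (Dune) > …
Cinder ranks below slot 4 → no slot, pays nothing.

Cinder pays $0.00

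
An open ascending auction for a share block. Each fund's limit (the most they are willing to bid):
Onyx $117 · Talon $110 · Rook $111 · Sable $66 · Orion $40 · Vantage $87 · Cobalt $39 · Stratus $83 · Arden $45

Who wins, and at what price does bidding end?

Rule: the price rises until one bidder remains; the winner pays the price at which the last rival dropped out.
Limits in order: 117 (Onyx) > 111 (Rook) > 110 (Talon) > 87 (Vantage) > 83 (Stratus) > 66 (Sable) > …
Bidding ends when Rook exits at $111; Onyx takes it.

Onyx wins at $111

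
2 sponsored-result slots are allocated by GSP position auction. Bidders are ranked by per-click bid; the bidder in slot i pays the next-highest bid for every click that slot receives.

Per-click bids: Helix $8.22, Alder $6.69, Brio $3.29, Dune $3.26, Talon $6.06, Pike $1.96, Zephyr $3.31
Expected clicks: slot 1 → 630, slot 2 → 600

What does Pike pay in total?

Pike pays $0.00

Sorting advertisers: $8.22 (Helix) > $6.69 (Alder) > $6.06 (Talon) > …
Pike ranks below slot 2 → no slot, pays nothing.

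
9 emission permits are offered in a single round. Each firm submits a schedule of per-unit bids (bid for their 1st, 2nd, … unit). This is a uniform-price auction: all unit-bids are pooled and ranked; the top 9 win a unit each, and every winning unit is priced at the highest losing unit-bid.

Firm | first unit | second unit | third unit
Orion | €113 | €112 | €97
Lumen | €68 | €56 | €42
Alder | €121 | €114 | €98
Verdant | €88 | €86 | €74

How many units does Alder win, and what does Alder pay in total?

Alder: 3 units, pays €204

Pooled unit-bids ranked (top 9): 121 (Alder-1), 114 (Alder-2), 113 (Orion-1), 112 (Orion-2), 98 (Alder-3), 97 (Orion-3), 88 (Verdant-1), 86 (Verdant-2), 74 (Verdant-3)
First bid not allocated: €68.
Alder wins 3 unit(s) at €68 each.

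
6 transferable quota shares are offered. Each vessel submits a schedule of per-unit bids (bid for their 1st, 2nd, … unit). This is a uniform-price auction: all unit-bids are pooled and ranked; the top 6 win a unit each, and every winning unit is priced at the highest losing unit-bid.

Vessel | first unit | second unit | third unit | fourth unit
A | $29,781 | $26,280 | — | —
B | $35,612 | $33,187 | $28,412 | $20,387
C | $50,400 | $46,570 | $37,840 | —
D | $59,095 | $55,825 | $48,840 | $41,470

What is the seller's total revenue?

Pooled unit-bids ranked (top 6): 59,095 (D-1), 55,825 (D-2), 50,400 (C-1), 48,840 (D-3), 46,570 (C-2), 41,470 (D-4)
The (k+1)-th unit-bid is $37,840.
Allocation: C 2, D 4. Every unit priced at $37,840.
Revenue = 6 × 37,840 = $227,040.

Total revenue: $227,040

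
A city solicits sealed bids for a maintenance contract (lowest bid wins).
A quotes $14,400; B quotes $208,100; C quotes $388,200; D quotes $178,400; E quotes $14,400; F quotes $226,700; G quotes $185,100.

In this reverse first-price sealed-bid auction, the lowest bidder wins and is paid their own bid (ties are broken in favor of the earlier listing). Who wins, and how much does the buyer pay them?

Reverse first-price sealed-bid auction: the lowest bidder wins and is paid their own bid.
Sorting bids: 14,400 (A) < 14,400 (E) < 178,400 (D) < 185,100 (G) < 208,100 (B) < 226,700 (F) < …
A and E tie at $14,400; tie-break gives it to A.
A is lowest → is paid own bid, $14,400.

A is paid $14,400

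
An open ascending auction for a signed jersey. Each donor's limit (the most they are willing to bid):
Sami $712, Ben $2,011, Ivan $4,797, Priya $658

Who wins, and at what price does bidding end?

Ivan wins at $2,011

Ascending (English) auction: the price rises until one bidder remains; the winner pays the price at which the last rival dropped out.
Limits in order: 4,797 (Ivan) > 2,011 (Ben) > 712 (Sami) > 658 (Priya)
Ben is the last rival to drop out, at $2,011; Ivan remains and wins at that price.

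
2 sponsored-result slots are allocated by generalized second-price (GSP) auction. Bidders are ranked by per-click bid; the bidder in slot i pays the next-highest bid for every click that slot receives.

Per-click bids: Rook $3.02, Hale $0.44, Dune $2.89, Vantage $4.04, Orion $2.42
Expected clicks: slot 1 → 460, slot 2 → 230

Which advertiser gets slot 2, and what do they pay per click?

Rook; $2.89 per click

Ranked by bid: $4.04 (Vantage) > $3.02 (Rook) > $2.89 (Dune) > …
Slot 2 goes to the second-ranked bidder, Rook, who pays the next bid down: $2.89/click.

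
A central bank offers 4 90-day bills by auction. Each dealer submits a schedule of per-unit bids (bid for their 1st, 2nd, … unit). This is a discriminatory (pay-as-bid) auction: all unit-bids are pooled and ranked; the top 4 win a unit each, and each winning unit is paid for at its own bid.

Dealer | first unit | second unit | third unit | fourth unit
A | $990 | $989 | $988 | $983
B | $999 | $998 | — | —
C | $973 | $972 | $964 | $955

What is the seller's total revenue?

Total revenue: $3,976

Merging the schedules and taking the best 4: 999 (B-1), 998 (B-2), 990 (A-1), 989 (A-2)
Next rejected bid: $988 (not a price — pay-as-bid).
Each winning unit pays its own bid.
Revenue = 999 + 998 + 990 + 989 = $3,976.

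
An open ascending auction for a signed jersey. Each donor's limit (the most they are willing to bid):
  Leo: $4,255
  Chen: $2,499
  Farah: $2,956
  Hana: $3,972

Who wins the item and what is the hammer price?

Sorting limits: 4,255 (Leo) > 3,972 (Hana) > 2,956 (Farah) > 2,499 (Chen)
Once the price passes $3,972, only Leo is left; the hammer falls at Hana's limit of $3,972.

Leo wins at $3,972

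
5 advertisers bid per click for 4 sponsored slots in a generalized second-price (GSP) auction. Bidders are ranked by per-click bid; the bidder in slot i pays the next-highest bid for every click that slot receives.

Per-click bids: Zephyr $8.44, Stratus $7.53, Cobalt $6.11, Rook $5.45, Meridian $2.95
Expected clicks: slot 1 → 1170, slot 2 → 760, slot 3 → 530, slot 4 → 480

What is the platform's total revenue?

Per-click bids in order: $8.44 (Zephyr) > $7.53 (Stratus) > $6.11 (Cobalt) > $5.45 (Rook) > $2.95 (Meridian)
Slot 1: Zephyr pays $7.53 × 1170 = $8810.10
Slot 2: Stratus pays $6.11 × 760 = $4643.60
Slot 3: Cobalt pays $5.45 × 530 = $2888.50
Slot 4: Rook pays $2.95 × 480 = $1416.00
Total = $17758.20

Total revenue: $17758.20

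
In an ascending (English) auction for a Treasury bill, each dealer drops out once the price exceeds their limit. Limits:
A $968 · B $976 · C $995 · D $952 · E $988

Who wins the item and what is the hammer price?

Limits in order: 995 (C) > 988 (E) > 976 (B) > 968 (A) > 952 (D)
Bidding ends when E exits at $988; C takes it.

C wins at $988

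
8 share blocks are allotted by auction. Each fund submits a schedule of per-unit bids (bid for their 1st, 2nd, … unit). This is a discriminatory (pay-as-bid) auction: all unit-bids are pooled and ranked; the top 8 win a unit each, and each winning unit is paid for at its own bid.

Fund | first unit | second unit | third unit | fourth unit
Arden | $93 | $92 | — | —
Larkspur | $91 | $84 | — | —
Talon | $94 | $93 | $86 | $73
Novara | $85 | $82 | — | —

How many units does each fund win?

All unit-bids, highest first — top 8: 94 (Talon-1), 93 (Arden-1), 93 (Talon-2), 92 (Arden-2), 91 (Larkspur-1), 86 (Talon-3), 85 (Novara-1), 84 (Larkspur-2)
Next rejected bid: $82 (not a price — pay-as-bid).
Allocation: Arden 2, Larkspur 2, Novara 1, Talon 3.

Arden 2, Larkspur 2, Novara 1, Talon 3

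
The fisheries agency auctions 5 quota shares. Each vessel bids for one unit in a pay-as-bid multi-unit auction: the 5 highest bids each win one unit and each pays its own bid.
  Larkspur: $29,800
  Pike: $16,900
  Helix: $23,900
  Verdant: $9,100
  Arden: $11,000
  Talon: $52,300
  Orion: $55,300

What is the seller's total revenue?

Sorting: 55,300 (Orion), 52,300 (Talon), 29,800 (Larkspur), 23,900 (Helix), 16,900 (Pike), 11,000 (Arden), 9,100 (Verdant)
Top 5: Orion, Talon, Larkspur, Helix, Pike.
Total revenue = 55,300 + 52,300 + 29,800 + 23,900 + 16,900 = $178,200.

Total revenue: $178,200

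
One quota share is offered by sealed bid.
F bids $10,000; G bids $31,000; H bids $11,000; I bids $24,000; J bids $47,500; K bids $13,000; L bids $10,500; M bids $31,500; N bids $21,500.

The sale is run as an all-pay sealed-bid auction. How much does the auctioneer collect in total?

Bids ranked: 47,500 (J) > 31,500 (M) > 31,000 (G) > 24,000 (I) > 21,500 (N) > 13,000 (K) > …
Every bidder forfeits their bid regardless of winning.
Revenue = 10,000 + 31,000 + 11,000 + 24,000 + 47,500 + 13,000 + 10,500 + 31,500 + 21,500 = $200,000.

Total revenue: $200,000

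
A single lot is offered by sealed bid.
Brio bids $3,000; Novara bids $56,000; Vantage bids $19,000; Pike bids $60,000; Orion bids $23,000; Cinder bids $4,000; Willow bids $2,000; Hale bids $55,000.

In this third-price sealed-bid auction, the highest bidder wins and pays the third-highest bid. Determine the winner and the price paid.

Pike pays $55,000

Rule: the highest bidder wins and pays the third-highest bid.
Bids in order: 60,000 (Pike) > 56,000 (Novara) > 55,000 (Hale) > 23,000 (Orion) > 19,000 (Vantage) > 4,000 (Cinder) > …
Pike is highest; pays the third-highest bid, $55,000.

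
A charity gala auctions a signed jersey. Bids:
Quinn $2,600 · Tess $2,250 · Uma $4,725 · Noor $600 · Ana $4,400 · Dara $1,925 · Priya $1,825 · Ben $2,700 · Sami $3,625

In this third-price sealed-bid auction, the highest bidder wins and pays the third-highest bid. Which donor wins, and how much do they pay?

Sorting bids: 4,725 (Uma) > 4,400 (Ana) > 3,625 (Sami) > 2,700 (Ben) > 2,600 (Quinn) > 2,250 (Tess) > …
Uma is highest; pays the third-highest bid, $3,625.

Uma pays $3,625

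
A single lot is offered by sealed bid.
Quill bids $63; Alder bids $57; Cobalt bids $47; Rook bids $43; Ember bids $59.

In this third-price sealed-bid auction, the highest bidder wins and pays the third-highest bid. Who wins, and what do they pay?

Third-price sealed-bid auction: the highest bidder wins and pays the third-highest bid.
Bids ranked: 63 (Quill) > 59 (Ember) > 57 (Alder) > 47 (Cobalt) > 43 (Rook)
Quill wins; payment is bid #3 in the ranking = $57.

Quill pays $57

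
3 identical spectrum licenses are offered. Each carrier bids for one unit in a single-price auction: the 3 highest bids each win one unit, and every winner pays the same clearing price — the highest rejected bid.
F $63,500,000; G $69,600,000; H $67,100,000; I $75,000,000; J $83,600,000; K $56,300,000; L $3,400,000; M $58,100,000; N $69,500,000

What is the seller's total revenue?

Bids ranked high→low: 83,600,000 (J), 75,000,000 (I), 69,600,000 (G), 69,500,000 (N), 67,100,000 (H), …
The 3 highest are J, I, G.
Clearing price = highest rejected bid = $69,500,000.
Total revenue = 3 × $69,500,000 = $208,500,000.

Total revenue: $208,500,000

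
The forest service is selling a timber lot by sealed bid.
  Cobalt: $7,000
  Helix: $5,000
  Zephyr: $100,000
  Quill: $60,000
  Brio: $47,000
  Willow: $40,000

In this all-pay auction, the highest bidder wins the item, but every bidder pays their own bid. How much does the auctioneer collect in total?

Bids in order: 100,000 (Zephyr) > 60,000 (Quill) > 47,000 (Brio) > 40,000 (Willow) > 7,000 (Cobalt) > 5,000 (Helix)
Every bidder forfeits their bid regardless of winning.
Revenue = 7,000 + 5,000 + 100,000 + 60,000 + 47,000 + 40,000 = $259,000.

Total revenue: $259,000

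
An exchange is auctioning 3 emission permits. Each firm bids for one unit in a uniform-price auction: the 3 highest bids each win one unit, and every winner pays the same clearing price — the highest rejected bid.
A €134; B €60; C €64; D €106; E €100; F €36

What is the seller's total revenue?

Bids ranked high→low: 134 (A), 106 (D), 100 (E), 64 (C), 60 (B), …
The 3 highest are A, D, E.
Highest unsuccessful bid: €64 → clearing price.
Total revenue = 3 × €64 = €192.

Total revenue: €192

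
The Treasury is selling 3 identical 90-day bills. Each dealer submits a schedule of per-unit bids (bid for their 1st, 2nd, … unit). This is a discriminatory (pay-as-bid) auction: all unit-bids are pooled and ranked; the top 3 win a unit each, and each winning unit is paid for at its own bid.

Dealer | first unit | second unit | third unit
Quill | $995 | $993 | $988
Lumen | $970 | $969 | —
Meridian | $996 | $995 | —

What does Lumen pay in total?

Lumen pays $0

Merging the schedules and taking the best 3: 996 (Meridian-1), 995 (Quill-1), 995 (Meridian-2)
Next rejected bid: $993 (not a price — pay-as-bid).
Lumen wins no units.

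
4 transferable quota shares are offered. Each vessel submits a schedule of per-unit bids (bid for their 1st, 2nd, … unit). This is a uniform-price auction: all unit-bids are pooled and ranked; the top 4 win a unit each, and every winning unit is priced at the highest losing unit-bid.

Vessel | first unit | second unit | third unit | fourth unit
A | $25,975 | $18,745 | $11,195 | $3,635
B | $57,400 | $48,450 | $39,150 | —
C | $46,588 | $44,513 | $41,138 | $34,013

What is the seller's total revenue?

Pooled unit-bids ranked (top 4): 57,400 (B-1), 48,450 (B-2), 46,588 (C-1), 44,513 (C-2)
The (k+1)-th unit-bid is $41,138.
Allocation: B 2, C 2. Every unit priced at $41,138.
Revenue = 4 × 41,138 = $164,552.

Total revenue: $164,552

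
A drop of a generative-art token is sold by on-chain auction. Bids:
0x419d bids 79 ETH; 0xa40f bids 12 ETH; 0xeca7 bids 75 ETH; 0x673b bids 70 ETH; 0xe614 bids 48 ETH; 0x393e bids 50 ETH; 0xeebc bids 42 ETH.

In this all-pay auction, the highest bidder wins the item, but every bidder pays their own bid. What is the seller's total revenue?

Bids ranked: 79 (0x419d) > 75 (0xeca7) > 70 (0x673b) > 50 (0x393e) > 48 (0xe614) > 42 (0xeebc) > …
Every bidder forfeits their bid regardless of winning.
Revenue = 79 + 12 + 75 + 70 + 48 + 50 + 42 = 376 ETH.

Total revenue: 376 ETH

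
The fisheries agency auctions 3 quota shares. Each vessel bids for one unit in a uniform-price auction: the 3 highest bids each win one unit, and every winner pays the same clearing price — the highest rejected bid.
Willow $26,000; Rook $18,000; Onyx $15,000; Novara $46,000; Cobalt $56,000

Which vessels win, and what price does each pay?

Cobalt, Novara, Willow; each pays $18,000

Bids ranked high→low: 56,000 (Cobalt), 46,000 (Novara), 26,000 (Willow), 18,000 (Rook), 15,000 (Onyx)
The 3 highest are Cobalt, Novara, Willow.
Highest unsuccessful bid: $18,000 → clearing price.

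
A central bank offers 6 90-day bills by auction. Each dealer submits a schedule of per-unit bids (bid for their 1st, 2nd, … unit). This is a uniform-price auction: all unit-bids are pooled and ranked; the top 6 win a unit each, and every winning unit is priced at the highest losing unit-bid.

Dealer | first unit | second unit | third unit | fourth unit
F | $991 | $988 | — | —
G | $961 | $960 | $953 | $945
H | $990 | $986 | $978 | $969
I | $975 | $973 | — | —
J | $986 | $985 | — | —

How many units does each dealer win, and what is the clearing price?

F 2, H 2, J 2; clearing price $978

Merging the schedules and taking the best 6: 991 (F-1), 990 (H-1), 988 (F-2), 986 (H-2), 986 (J-1), 985 (J-2)
The (k+1)-th unit-bid is $978.
Allocation: F 2, H 2, J 2.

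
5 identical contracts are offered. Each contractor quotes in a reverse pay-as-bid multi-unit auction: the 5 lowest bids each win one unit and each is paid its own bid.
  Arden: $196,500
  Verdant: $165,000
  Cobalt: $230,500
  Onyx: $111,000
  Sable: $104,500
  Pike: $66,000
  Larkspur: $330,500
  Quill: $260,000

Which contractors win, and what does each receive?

Ordering the bids: 66,000 (Pike), 104,500 (Sable), 111,000 (Onyx), 165,000 (Verdant), 196,500 (Arden), 230,500 (Cobalt), 260,000 (Quill), …
Winners (5 units): Pike, Sable, Onyx, Verdant, Arden.
Each winner is paid its own bid: Pike $66,000, Sable $104,500, Onyx $111,000, Verdant $165,000, Arden $196,500.

Pike $66,000, Sable $104,500, Onyx $111,000, Verdant $165,000, Arden $196,500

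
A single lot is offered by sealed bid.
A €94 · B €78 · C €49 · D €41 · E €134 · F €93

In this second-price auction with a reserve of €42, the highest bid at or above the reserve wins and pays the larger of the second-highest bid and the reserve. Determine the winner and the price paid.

E pays €94

Bids ranked: 134 (E) > 94 (A) > 93 (F) > 78 (B) > 49 (C) > 41 (D)
Highest eligible bid: E at €134.
Second-highest bid €94 exceeds the reserve €42 → payment €94.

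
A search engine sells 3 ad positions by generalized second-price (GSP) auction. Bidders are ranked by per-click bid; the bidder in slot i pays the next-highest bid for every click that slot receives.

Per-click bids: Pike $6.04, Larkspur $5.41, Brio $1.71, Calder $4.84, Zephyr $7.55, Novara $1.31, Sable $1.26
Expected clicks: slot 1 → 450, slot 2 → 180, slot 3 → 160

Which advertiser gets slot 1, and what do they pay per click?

Per-click bids in order: $7.55 (Zephyr) > $6.04 (Pike) > $5.41 (Larkspur) > $4.84 (Calder) > …
Slot 1 goes to the first-ranked bidder, Zephyr, who pays the next bid down: $6.04/click.

Zephyr; $6.04 per click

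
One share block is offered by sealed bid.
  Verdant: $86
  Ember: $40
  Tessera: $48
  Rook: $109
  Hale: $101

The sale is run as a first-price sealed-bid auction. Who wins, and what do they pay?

Bids ranked: 109 (Rook) > 101 (Hale) > 86 (Verdant) > 48 (Tessera) > 40 (Ember)
Rook has the highest bid and pays exactly that: $109.

Rook pays $109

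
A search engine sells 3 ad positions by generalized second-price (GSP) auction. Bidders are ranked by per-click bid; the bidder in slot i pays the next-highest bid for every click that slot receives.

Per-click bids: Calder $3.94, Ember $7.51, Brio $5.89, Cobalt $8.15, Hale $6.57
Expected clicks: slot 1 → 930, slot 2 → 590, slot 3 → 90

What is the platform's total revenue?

Total revenue: $11390.70

Ranked by bid: $8.15 (Cobalt) > $7.51 (Ember) > $6.57 (Hale) > $5.89 (Brio) > …
Slot 1: Cobalt pays $7.51 × 930 = $6984.30
Slot 2: Ember pays $6.57 × 590 = $3876.30
Slot 3: Hale pays $5.89 × 90 = $530.10
Total = $11390.70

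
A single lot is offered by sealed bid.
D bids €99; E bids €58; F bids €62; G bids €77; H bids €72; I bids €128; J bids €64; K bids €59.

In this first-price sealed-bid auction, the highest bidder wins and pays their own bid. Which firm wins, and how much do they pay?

Rule: the highest bidder wins and pays their own bid.
Sorting bids: 128 (I) > 99 (D) > 77 (G) > 72 (H) > 64 (J) > 62 (F) > …
First-price: I pays what they bid, €128.

I pays €128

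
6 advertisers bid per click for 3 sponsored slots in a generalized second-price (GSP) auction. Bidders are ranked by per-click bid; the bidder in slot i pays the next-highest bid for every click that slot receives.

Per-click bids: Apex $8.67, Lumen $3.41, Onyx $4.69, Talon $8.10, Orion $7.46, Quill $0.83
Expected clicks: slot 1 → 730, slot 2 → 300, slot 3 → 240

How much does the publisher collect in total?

Ranked by bid: $8.67 (Apex) > $8.10 (Talon) > $7.46 (Orion) > $4.69 (Onyx) > …
Slot 1: Apex pays $8.10 × 730 = $5913.00
Slot 2: Talon pays $7.46 × 300 = $2238.00
Slot 3: Orion pays $4.69 × 240 = $1125.60
Total = $9276.60

Total revenue: $9276.60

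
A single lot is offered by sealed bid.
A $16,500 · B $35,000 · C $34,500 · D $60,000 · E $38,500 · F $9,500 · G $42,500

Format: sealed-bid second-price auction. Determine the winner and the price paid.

Bids ranked: 60,000 (D) > 42,500 (G) > 38,500 (E) > 35,000 (B) > 34,500 (C) > 16,500 (A) > …
D wins with the highest bid; price is set by the runner-up at $42,500.

D pays $42,500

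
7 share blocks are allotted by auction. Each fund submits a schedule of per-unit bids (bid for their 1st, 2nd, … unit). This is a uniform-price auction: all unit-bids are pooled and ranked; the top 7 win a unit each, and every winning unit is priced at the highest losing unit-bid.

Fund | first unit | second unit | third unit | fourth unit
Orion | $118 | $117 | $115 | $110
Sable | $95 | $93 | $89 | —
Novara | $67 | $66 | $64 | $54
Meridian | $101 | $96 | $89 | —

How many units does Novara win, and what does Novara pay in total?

All unit-bids, highest first — top 7: 118 (Orion-1), 117 (Orion-2), 115 (Orion-3), 110 (Orion-4), 101 (Meridian-1), 96 (Meridian-2), 95 (Sable-1)
Highest rejected unit-bid = $93.
Novara wins 0 unit(s) at $93 each.

Novara: 0 units, pays $0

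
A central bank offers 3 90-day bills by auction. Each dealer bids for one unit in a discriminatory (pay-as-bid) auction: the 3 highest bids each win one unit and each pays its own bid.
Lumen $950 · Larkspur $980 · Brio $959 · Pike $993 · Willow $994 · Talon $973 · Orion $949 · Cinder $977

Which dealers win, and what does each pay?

Willow $994, Pike $993, Larkspur $980

Sorting: 994 (Willow), 993 (Pike), 980 (Larkspur), 977 (Cinder), 973 (Talon), …
Top 3: Willow, Pike, Larkspur.
Each winner pays its own bid: Willow $994, Pike $993, Larkspur $980.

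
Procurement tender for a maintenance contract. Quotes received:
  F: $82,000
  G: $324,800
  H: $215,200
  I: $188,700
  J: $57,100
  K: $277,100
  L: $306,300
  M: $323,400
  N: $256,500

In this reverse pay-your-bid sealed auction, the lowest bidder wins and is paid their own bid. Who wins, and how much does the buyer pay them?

Reverse pay-your-bid sealed auction: the lowest bidder wins and is paid their own bid.
Bids ranked: 57,100 (J) < 82,000 (F) < 188,700 (I) < 215,200 (H) < 256,500 (N) < 277,100 (K) < …
J has the lowest bid and is paid exactly that: $57,100.

J is paid $57,100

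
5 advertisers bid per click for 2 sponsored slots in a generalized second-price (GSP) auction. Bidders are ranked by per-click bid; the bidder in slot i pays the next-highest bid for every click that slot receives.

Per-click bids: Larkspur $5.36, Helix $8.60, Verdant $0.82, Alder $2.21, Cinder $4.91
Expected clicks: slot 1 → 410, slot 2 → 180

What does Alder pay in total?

Sorting advertisers: $8.60 (Helix) > $5.36 (Larkspur) > $4.91 (Cinder) > …
Alder ranks below slot 2 → no slot, pays nothing.

Alder pays $0.00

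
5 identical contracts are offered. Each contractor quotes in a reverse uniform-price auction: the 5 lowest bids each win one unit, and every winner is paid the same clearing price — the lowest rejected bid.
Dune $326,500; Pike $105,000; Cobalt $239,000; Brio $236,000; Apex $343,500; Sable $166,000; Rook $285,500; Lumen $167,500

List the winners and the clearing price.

Ordering the bids: 105,000 (Pike), 166,000 (Sable), 167,500 (Lumen), 236,000 (Brio), 239,000 (Cobalt), 285,500 (Rook), 326,500 (Dune), …
The 5 lowest are Pike, Sable, Lumen, Brio, Cobalt.
First losing bid is Rook's $285,500, which sets the uniform price.

Pike, Sable, Lumen, Brio, Cobalt; each is paid $285,500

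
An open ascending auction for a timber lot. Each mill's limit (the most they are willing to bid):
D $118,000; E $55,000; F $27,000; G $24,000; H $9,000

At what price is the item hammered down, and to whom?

D wins at $55,000

Limits in order: 118,000 (D) > 55,000 (E) > 27,000 (F) > 24,000 (G) > 9,000 (H)
E is the last rival to drop out, at $55,000; D remains and wins at that price.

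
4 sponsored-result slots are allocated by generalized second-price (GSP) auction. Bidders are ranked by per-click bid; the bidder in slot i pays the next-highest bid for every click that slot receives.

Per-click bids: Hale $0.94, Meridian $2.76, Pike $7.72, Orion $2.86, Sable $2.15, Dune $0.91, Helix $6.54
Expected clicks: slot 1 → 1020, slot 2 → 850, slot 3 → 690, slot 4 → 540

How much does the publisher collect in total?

Total revenue: $12167.20

Sorting advertisers: $7.72 (Pike) > $6.54 (Helix) > $2.86 (Orion) > $2.76 (Meridian) > $2.15 (Sable) > …
Slot 1: Pike pays $6.54 × 1020 = $6670.80
Slot 2: Helix pays $2.86 × 850 = $2431.00
Slot 3: Orion pays $2.76 × 690 = $1904.40
Slot 4: Meridian pays $2.15 × 540 = $1161.00
Total = $12167.20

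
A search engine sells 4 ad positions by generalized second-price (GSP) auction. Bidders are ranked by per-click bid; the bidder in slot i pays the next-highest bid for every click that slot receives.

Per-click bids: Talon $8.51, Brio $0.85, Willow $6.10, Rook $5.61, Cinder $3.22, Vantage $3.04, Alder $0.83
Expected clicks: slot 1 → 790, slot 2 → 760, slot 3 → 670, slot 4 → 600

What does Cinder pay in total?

Cinder pays $1824.00

Per-click bids in order: $8.51 (Talon) > $6.10 (Willow) > $5.61 (Rook) > $3.22 (Cinder) > $3.04 (Vantage) > …
Cinder holds slot 4 → pays next bid $3.04 × 600 clicks = $1824.00.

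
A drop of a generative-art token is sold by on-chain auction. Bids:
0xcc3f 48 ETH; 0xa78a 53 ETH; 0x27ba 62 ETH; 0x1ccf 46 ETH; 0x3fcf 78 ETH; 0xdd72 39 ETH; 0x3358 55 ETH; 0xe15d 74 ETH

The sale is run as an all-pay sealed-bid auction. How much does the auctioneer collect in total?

All-pay sealed-bid auction: the highest bidder wins the item, but every bidder pays their own bid.
Sorting bids: 78 (0x3fcf) > 74 (0xe15d) > 62 (0x27ba) > 55 (0x3358) > 53 (0xa78a) > 48 (0xcc3f) > …
Every bidder forfeits their bid regardless of winning.
Revenue = 48 + 53 + 62 + 46 + 78 + 39 + 55 + 74 = 455 ETH.

Total revenue: 455 ETH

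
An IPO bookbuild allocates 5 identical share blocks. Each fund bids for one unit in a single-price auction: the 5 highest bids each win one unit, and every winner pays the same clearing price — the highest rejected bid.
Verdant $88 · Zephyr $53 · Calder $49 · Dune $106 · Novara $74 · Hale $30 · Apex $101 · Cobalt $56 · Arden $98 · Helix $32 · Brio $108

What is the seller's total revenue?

Sorting: 108 (Brio), 106 (Dune), 101 (Apex), 98 (Arden), 88 (Verdant), 74 (Novara), 56 (Cobalt), …
Top 5: Brio, Dune, Apex, Arden, Verdant.
First losing bid is Novara's $74, which sets the uniform price.
Total revenue = 5 × $74 = $370.

Total revenue: $370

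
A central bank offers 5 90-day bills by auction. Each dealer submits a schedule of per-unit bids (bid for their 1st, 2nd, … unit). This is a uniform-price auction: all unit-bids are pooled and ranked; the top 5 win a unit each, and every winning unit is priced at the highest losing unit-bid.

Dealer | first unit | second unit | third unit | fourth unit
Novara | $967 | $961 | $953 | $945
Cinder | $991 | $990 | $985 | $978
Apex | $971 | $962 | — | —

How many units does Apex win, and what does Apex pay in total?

Apex: 1 unit, pays $967

Pooled unit-bids ranked (top 5): 991 (Cinder-1), 990 (Cinder-2), 985 (Cinder-3), 978 (Cinder-4), 971 (Apex-1)
First bid not allocated: $967.
Apex wins 1 unit(s) at $967 each.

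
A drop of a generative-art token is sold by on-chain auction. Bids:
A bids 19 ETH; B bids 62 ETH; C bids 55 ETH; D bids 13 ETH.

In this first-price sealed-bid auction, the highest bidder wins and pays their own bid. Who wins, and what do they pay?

Bids ranked: 62 (B) > 55 (C) > 19 (A) > 13 (D)
First-price: B pays what they bid, 62 ETH.

B pays 62 ETH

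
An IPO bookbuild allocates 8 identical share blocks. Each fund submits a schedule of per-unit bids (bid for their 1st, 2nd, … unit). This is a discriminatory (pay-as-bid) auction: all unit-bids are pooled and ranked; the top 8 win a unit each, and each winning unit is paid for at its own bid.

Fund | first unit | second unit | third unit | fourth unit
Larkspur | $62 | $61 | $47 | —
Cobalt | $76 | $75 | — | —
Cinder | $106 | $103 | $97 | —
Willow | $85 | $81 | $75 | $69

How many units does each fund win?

Merging the schedules and taking the best 8: 106 (Cinder-1), 103 (Cinder-2), 97 (Cinder-3), 85 (Willow-1), 81 (Willow-2), 76 (Cobalt-1), 75 (Cobalt-2), 75 (Willow-3)
Next rejected bid: $69 (not a price — pay-as-bid).
Allocation: Cinder 3, Cobalt 2, Willow 3.

Cinder 3, Cobalt 2, Willow 3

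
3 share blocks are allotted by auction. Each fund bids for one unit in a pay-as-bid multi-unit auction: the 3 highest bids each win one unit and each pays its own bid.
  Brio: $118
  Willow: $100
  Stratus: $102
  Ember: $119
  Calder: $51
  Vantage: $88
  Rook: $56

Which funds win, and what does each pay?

Ember $119, Brio $118, Stratus $102

Ordering the bids: 119 (Ember), 118 (Brio), 102 (Stratus), 100 (Willow), 88 (Vantage), …
The 3 highest are Ember, Brio, Stratus.
Each winner pays its own bid: Ember $119, Brio $118, Stratus $102.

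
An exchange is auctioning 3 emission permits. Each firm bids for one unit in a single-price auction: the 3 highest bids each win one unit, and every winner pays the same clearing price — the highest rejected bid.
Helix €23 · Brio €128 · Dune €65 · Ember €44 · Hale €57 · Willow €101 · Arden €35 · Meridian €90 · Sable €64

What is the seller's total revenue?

Total revenue: €195

Ordering the bids: 128 (Brio), 101 (Willow), 90 (Meridian), 65 (Dune), 64 (Sable), …
Top 3: Brio, Willow, Meridian.
Clearing price = highest rejected bid = €65.
Total revenue = 3 × €65 = €195.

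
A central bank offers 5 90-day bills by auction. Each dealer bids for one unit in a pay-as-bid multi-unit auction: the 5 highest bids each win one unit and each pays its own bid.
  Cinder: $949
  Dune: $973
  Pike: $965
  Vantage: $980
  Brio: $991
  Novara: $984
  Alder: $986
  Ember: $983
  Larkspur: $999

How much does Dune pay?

Dune pays $0

Ordering the bids: 999 (Larkspur), 991 (Brio), 986 (Alder), 984 (Novara), 983 (Ember), 980 (Vantage), 973 (Dune), …
Top 5: Larkspur, Brio, Alder, Novara, Ember.
Dune does not win → $0.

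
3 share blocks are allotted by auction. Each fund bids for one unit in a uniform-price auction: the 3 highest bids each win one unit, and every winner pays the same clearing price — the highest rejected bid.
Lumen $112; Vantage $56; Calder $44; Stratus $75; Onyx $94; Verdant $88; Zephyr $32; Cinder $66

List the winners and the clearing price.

Lumen, Onyx, Verdant; each pays $75

Bids ranked high→low: 112 (Lumen), 94 (Onyx), 88 (Verdant), 75 (Stratus), 66 (Cinder), …
Winners (3 units): Lumen, Onyx, Verdant.
Clearing price = highest rejected bid = $75.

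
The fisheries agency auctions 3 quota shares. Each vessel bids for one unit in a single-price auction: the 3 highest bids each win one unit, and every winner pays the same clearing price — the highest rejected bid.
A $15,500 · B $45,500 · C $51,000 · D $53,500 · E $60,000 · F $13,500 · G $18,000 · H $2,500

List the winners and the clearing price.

E, D, C; each pays $45,500

Bids ranked high→low: 60,000 (E), 53,500 (D), 51,000 (C), 45,500 (B), 18,000 (G), …
The 3 highest are E, D, C.
Clearing price = highest rejected bid = $45,500.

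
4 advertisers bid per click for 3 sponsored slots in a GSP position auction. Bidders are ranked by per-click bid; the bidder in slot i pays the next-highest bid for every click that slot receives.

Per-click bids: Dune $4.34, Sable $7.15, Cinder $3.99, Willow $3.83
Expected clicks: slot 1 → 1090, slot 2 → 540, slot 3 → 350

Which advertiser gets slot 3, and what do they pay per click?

Ranked by bid: $7.15 (Sable) > $4.34 (Dune) > $3.99 (Cinder) > $3.83 (Willow)
Slot 3 goes to the third-ranked bidder, Cinder, who pays the next bid down: $3.83/click.

Cinder; $3.83 per click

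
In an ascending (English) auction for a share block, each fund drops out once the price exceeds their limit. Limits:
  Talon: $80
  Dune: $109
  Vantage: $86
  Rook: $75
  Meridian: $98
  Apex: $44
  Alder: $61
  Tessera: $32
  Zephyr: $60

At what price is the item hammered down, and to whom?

Limits in order: 109 (Dune) > 98 (Meridian) > 86 (Vantage) > 80 (Talon) > 75 (Rook) > 61 (Alder) > …
Once the price passes $98, only Dune is left; the hammer falls at Meridian's limit of $98.

Dune wins at $98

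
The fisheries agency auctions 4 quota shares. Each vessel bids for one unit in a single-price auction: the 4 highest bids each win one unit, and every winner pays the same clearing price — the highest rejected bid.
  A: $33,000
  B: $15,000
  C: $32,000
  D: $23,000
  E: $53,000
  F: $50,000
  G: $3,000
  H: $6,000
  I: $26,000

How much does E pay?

Sorting: 53,000 (E), 50,000 (F), 33,000 (A), 32,000 (C), 26,000 (I), 23,000 (D), …
Winners (4 units): E, F, A, C.
First losing bid is I's $26,000, which sets the uniform price.
E wins → pays $26,000.

E pays $26,000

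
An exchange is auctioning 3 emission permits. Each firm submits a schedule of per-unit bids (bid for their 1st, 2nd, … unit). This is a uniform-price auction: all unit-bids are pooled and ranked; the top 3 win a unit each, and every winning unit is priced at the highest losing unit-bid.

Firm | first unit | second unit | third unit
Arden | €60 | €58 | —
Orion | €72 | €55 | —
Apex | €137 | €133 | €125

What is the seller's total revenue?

Pooled unit-bids ranked (top 3): 137 (Apex-1), 133 (Apex-2), 125 (Apex-3)
The (k+1)-th unit-bid is €72.
Allocation: Apex 3. Every unit priced at €72.
Revenue = 3 × 72 = €216.

Total revenue: €216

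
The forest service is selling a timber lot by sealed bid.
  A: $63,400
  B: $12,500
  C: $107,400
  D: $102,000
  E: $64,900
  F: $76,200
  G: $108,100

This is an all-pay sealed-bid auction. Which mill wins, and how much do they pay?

Bids ranked: 108,100 (G) > 107,400 (C) > 102,000 (D) > 76,200 (F) > 64,900 (E) > 63,400 (A) > …
G wins with the top bid; all bids are sunk regardless.

G pays $108,100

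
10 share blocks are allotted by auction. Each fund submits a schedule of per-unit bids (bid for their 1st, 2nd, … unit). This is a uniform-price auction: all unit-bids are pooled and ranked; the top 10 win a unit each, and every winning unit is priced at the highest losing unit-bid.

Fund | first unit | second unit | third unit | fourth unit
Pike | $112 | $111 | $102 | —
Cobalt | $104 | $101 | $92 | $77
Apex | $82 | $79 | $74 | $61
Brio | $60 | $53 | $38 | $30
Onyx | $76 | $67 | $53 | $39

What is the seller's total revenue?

Merging the schedules and taking the best 10: 112 (Pike-1), 111 (Pike-2), 104 (Cobalt-1), 102 (Pike-3), 101 (Cobalt-2), 92 (Cobalt-3), 82 (Apex-1), 79 (Apex-2), 77 (Cobalt-4), 76 (Onyx-1)
The (k+1)-th unit-bid is $74.
Allocation: Apex 2, Cobalt 4, Onyx 1, Pike 3. Every unit priced at $74.
Revenue = 10 × 74 = $740.

Total revenue: $740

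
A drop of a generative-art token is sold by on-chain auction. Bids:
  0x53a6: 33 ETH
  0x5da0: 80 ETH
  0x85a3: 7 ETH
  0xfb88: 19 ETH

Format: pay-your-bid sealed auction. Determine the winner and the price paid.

Bids in order: 80 (0x5da0) > 33 (0x53a6) > 19 (0xfb88) > 7 (0x85a3)
First-price: 0x5da0 pays what they bid, 80 ETH.

0x5da0 pays 80 ETH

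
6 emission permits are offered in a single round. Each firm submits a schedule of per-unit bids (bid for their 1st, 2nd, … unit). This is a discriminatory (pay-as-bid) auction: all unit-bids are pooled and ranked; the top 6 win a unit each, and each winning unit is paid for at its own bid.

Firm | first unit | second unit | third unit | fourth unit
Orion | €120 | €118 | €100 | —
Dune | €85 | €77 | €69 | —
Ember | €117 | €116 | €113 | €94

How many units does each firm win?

Ember 3, Orion 3

All unit-bids, highest first — top 6: 120 (Orion-1), 118 (Orion-2), 117 (Ember-1), 116 (Ember-2), 113 (Ember-3), 100 (Orion-3)
Next rejected bid: €94 (not a price — pay-as-bid).
Allocation: Ember 3, Orion 3.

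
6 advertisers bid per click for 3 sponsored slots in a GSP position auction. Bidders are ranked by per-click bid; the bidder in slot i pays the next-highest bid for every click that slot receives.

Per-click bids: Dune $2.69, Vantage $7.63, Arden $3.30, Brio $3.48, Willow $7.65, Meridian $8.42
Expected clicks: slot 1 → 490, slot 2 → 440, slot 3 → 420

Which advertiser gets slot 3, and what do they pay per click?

Sorting advertisers: $8.42 (Meridian) > $7.65 (Willow) > $7.63 (Vantage) > $3.48 (Brio) > …
Slot 3 goes to the third-ranked bidder, Vantage, who pays the next bid down: $3.48/click.

Vantage; $3.48 per click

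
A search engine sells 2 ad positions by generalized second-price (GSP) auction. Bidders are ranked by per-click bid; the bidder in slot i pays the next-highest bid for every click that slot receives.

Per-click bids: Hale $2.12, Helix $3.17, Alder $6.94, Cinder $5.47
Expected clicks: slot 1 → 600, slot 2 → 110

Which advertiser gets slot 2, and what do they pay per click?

Cinder; $3.17 per click

Per-click bids in order: $6.94 (Alder) > $5.47 (Cinder) > $3.17 (Helix) > …
Slot 2 goes to the second-ranked bidder, Cinder, who pays the next bid down: $3.17/click.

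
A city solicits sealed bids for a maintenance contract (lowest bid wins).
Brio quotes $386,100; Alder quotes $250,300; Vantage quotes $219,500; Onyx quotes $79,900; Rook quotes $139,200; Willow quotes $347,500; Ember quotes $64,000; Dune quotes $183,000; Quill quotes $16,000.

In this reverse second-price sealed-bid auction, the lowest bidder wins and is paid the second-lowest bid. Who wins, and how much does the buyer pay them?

Sorting bids: 16,000 (Quill) < 64,000 (Ember) < 79,900 (Onyx) < 139,200 (Rook) < 183,000 (Dune) < 219,500 (Vantage) < …
Quill wins with the lowest bid; price is set by the runner-up at $64,000.

Quill is paid $64,000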